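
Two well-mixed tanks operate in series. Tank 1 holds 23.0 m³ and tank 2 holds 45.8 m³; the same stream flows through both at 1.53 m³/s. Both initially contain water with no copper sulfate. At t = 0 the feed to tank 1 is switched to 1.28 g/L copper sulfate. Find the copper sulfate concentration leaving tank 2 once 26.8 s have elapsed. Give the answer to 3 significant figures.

Species balance on tank i: dCᵢ/dt = (Cᵢ₋₁ − Cᵢ)/τᵢ with τᵢ = Vᵢ/Q.
τ₁ = 23.0/1.53 = 15.033 s; τ₂ = 45.8/1.53 = 29.935 s.
Solving the cascade with C₁(0)=C₂(0)=0 gives C₂(t) = C_in[1 − (τ₁ e^(−t/τ₁) − τ₂ e^(−t/τ₂))/(τ₁ − τ₂)].
At t = 26.8: e^(−t/τ₁) = 0.16817, e^(−t/τ₂) = 0.40849.
C₂ = 1.28·[1 − (15.033·0.16817 − 29.935·0.40849)/(-14.902)] = 1.28·0.34908 = 0.44682 g/L.

0.447 g/L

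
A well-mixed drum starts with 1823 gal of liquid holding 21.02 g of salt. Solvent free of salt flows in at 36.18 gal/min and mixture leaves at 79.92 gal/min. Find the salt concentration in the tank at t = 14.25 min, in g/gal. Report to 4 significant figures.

0.008157 g/gal

Let m(t) be the amount of salt. Volume: V(t) = V₀ + (Q_in − Q_out) t = 1823 − 43.7400 t; V(14.25) = 1199.70 gal.
No salt enters, so dm/dt = −Q_out · (m/V).
dm/m = −Q_out dt/(V₀ − 43.7400 t); integrating gives ln(m/m₀) = −(Q_out/(Q_in−Q_out)) ln(V/V₀).
m = m₀ (V₀/V)^(Q_out/(Q_in−Q_out)) = 21.02 × (1823/1199.70)^(-1.82716) = 9.78623 g.
C = m/V = 9.78623/1199.70 = 0.00815720 g/gal.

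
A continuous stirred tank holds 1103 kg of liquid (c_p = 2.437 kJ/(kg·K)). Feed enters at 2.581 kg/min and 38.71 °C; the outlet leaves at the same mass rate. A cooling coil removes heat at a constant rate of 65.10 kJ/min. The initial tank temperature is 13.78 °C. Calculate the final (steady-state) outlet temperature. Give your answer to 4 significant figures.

28.36 °C

M c_p dT/dt = ṁ c_p (T_in − T) − Q̇.
At steady state dT/dt = 0 ⇒ T_ss = T_in − Q̇/(ṁ c_p) = 38.71 − 65.10/(2.581·2.437) = 28.3601 °C.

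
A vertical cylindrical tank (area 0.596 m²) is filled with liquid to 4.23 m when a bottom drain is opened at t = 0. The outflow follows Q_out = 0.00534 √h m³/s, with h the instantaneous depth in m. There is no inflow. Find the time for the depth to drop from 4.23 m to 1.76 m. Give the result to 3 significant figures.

163 s

With no inflow, A dh/dt = −0.00534 √h.
This is separable: 2 d(√h)/dt = −0.00534/A, so √h = √h₀ − (0.00534/(2A)) t.
t = 2A(√h₀ − √h)/0.00534 = 2·0.596·(√4.23 − √1.76)/0.00534
  = 1.1920 × (2.0567 − 1.3266) / 0.00534 = 162.96 s.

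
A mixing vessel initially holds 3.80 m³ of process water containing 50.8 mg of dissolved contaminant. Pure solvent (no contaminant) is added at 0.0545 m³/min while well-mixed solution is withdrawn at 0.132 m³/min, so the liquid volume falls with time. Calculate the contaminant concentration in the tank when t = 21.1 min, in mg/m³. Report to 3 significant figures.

9.00 mg/m³

Let m(t) be the amount of contaminant. Volume: V(t) = V₀ + (Q_in − Q_out) t = 3.80 − 0.077500 t; V(21.1) = 2.1647 m³.
Solute balance: dm/dt = 0 − Q_out C = −Q_out m/V(t).
dm/m = −Q_out dt/(V₀ − 0.077500 t); integrating gives ln(m/m₀) = −(Q_out/(Q_in−Q_out)) ln(V/V₀).
m = m₀ (V₀/V)^(Q_out/(Q_in−Q_out)) = 50.8 × (3.80/2.1647)^(-1.7032) = 19.482 mg.
C = m/V = 19.482/2.1647 = 8.9997 mg/m³.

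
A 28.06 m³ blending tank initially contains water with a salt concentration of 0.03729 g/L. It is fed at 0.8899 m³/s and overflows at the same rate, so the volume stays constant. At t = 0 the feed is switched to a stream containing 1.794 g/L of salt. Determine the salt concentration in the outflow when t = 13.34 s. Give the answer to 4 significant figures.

0.6433 g/L

Mass balance on the solute (V constant): V dC/dt = Q(C_in − C).
Rewrite as dC/dt + C/τ = C_in/τ, τ = V/Q = 31.5316 s.
Integrating: C(t) = C_in + (C₀ − C_in) e^(−t/τ).
C(13.34) = 1.794 + (0.03729 − 1.794)·e^(−13.34/31.5316) = 1.794 + (-1.75671)·0.655035 = 0.643294 g/L.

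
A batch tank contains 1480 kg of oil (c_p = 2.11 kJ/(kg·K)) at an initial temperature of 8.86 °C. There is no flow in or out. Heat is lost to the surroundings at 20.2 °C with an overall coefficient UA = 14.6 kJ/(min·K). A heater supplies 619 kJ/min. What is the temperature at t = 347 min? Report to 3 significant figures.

52.0 °C

M c_p dT/dt = −UA(T − T_amb) + Q̇.
dT/dt = (T_ss − T)/τ with T_ss = T_amb + Q̇/UA = 20.2 + 619/14.6 = 62.597 °C, τ = M c_p/UA = 1480·2.11/14.6 = 213.89 min.
Integrating: T(t) = T_ss + (T₀ − T_ss) e^(−t/τ).
T(347) = 62.597 + (-53.737)·0.19744 = 51.987 °C.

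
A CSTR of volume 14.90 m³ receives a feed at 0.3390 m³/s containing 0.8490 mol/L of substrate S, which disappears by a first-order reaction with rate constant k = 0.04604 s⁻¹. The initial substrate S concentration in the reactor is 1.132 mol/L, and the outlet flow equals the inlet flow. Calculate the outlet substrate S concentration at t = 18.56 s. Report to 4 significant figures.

0.5182 mol/L

Accumulation = in − out − consumed: V dC/dt = Q C_in − Q C − k V C.
This is linear with rate a = Q/V + k = 0.0687917 s⁻¹.
C_ss = Q C_in/(Q + kV) = 0.280792 mol/L; C(t) = C_ss + (C₀ − C_ss) e^(−a t).
C(18.56) = 0.280792 + (0.851208)·e^(−0.0687917·18.56) = 0.280792 + (0.851208)·0.278936 = 0.518225 mol/L.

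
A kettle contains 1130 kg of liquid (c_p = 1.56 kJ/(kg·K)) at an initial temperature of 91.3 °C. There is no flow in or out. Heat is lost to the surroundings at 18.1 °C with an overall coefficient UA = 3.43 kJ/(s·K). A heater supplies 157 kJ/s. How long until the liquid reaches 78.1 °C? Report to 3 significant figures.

337 s

Lumped-capacitance energy balance: M c_p dT/dt = UA(T_amb − T) + Q̇.
τ = M c_p/UA = 513.94 s; T_ss = T_amb + Q̇/UA = 18.1 + 157/3.43 = 63.873 °C.
T(t) = T_ss + (T₀ − T_ss)e^(−t/τ); set T = 78.1:
t = −τ ln[(T − T_ss)/(T₀ − T_ss)] = −513.94 · ln(0.51873) = 337.33 s.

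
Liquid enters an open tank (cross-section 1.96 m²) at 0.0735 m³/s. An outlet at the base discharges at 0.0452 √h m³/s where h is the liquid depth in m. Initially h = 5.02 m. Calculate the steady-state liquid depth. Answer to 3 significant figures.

2.64 m

Volume balance on the tank: A dh/dt = Q_in − 0.0452 √h. At steady state dh/dt = 0:
Q_in = 0.0452 √h_ss ⇒ √h_ss = 0.0735/0.0452 = 1.6261.
h_ss = 1.6261² = 2.6442 m. (Since h₀ = 5.02 m > h_ss, the level will fall toward this value.)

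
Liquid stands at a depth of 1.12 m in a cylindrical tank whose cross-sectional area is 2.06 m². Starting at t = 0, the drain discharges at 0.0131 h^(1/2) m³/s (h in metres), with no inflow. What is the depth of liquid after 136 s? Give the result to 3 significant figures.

0.392 m

With no inflow, A dh/dt = −0.0131 √h.
∫ h^(−1/2) dh = −(0.0131/A) ∫ dt, giving 2√h = 2√h₀ − (0.0131/A) t.
√h = √1.12 − 0.0131·136/(2·2.06) = 1.0583 − 0.43243 = 0.62587.
h = 0.62587² = 0.39172 m.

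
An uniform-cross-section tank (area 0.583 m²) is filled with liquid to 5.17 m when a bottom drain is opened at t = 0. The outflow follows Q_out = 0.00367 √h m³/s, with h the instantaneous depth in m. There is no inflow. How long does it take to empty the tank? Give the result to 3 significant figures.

722 s

With no inflow, A dh/dt = −0.00367 √h.
∫ h^(−1/2) dh = −(0.00367/A) ∫ dt, giving 2√h = 2√h₀ − (0.00367/A) t.
Tank is empty when √h = 0: t_empty = 2A√h₀/0.00367.
t_empty = 2·0.583·√5.17/0.00367 = 1.1660·2.2738/0.00367 = 722.40 s.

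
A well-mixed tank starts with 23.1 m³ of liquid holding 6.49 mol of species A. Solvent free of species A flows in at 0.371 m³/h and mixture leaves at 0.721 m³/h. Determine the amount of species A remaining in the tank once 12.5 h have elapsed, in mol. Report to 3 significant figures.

4.21 mol

Total volume: dV/dt = Q_in − Q_out = -0.35000 m³/h, so V(t) = 23.1 − 0.35000 t and V(12.5) = 18.725 m³.
No species A enters, so dm/dt = −Q_out · (m/V).
dm/m = −Q_out dt/(V₀ − 0.35000 t); integrating gives ln(m/m₀) = −(Q_out/(Q_in−Q_out)) ln(V/V₀).
m = m₀ (V₀/V)^(Q_out/(Q_in−Q_out)) = 6.49 × (23.1/18.725)^(-2.0600) = 4.2111 mol.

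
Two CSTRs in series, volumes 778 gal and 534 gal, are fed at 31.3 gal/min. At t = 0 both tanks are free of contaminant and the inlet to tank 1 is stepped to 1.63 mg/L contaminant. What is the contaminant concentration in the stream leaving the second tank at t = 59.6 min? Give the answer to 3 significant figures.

Species balance on tank i: dCᵢ/dt = (Cᵢ₋₁ − Cᵢ)/τᵢ with τᵢ = Vᵢ/Q.
τ₁ = 778/31.3 = 24.856 min; τ₂ = 534/31.3 = 17.061 min.
Solving the cascade with C₁(0)=C₂(0)=0 gives C₂(t) = C_in[1 − (τ₁ e^(−t/τ₁) − τ₂ e^(−t/τ₂))/(τ₁ − τ₂)].
At t = 59.6: e^(−t/τ₁) = 0.090919, e^(−t/τ₂) = 0.030397.
C₂ = 1.63·[1 − (24.856·0.090919 − 17.061·0.030397)/(7.7955)] = 1.63·0.77663 = 1.2659 mg/L.

1.27 mg/L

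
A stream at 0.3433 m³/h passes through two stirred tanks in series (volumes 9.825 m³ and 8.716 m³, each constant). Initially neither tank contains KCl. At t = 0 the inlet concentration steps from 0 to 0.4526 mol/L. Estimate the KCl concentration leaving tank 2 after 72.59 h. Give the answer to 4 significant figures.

0.3391 mol/L

Time constants: τᵢ = Vᵢ/Q for each well-mixed tank.
τ₁ = 9.825/0.3433 = 28.6193 h; τ₂ = 8.716/0.3433 = 25.3889 h.
Solving the cascade with C₁(0)=C₂(0)=0 gives C₂(t) = C_in[1 − (τ₁ e^(−t/τ₁) − τ₂ e^(−t/τ₂))/(τ₁ − τ₂)].
At t = 72.59: e^(−t/τ₁) = 0.0791507, e^(−t/τ₂) = 0.0573188.
C₂ = 0.4526·[1 − (28.6193·0.0791507 − 25.3889·0.0573188)/(3.23041)] = 0.4526·0.749265 = 0.339117 mol/L.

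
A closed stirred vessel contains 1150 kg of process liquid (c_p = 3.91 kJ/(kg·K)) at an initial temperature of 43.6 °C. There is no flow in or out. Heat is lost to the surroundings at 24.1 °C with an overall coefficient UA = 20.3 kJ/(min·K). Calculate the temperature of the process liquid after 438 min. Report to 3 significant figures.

26.8 °C

Heat balance on the well-mixed liquid: M c_p dT/dt = −UA(T − T_amb).
dT/dt = (T_ss − T)/τ with T_ss = T_amb = 24.100 °C, τ = M c_p/UA = 1150·3.91/20.3 = 221.50 min.
T approaches T_ss exponentially: T(t) = T_ss + (T₀ − T_ss) e^(−t/τ).
T(438) = 24.100 + (19.500)·0.13843 = 26.799 °C.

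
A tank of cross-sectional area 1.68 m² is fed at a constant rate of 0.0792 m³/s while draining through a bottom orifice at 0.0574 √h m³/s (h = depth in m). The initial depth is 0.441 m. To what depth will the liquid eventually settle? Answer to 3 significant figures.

1.90 m

Accumulation of liquid (constant cross-section A): A dh/dt = Q_in − 0.0574 √h. At steady state dh/dt = 0:
Q_in = 0.0574 √h_ss ⇒ √h_ss = 0.0792/0.0574 = 1.3798.
h_ss = 1.3798² = 1.9038 m. (Since h₀ = 0.441 m < h_ss, the level will rise toward this value.)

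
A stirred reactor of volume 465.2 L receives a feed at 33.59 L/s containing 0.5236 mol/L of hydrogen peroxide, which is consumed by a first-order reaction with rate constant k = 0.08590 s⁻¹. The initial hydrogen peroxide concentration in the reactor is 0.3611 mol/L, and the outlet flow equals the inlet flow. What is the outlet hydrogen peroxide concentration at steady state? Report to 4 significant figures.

0.2391 mol/L

Species balance: V dC/dt = Q C_in − Q C − k V C.
At steady state: 0 = Q C_in − (Q + kV) C_ss, so C_ss = Q C_in/(Q + kV).
C_ss = 33.59·0.5236/(33.59 + 0.08590·465.2) = 17.5877/73.5507 = 0.239124 mol/L.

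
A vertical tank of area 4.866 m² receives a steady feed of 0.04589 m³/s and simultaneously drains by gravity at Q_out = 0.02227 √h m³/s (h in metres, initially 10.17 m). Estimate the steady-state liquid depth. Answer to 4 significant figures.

A dh/dt = Q_in − 0.02227 √h. Steady state requires inflow = outflow:
Q_in = 0.02227 √h_ss ⇒ √h_ss = 0.04589/0.02227 = 2.06062.
h_ss = 2.06062² = 4.24615 m. (Since h₀ = 10.17 m > h_ss, the level will fall toward this value.)

4.246 m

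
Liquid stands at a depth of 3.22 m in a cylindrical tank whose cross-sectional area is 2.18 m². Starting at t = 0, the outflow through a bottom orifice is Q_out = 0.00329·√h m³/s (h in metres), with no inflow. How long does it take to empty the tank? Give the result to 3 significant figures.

2380 s

Unsteady balance on liquid volume: A dh/dt = −0.00329 √h.
∫ h^(−1/2) dh = −(0.00329/A) ∫ dt, giving 2√h = 2√h₀ − (0.00329/A) t.
Set h = 0: 2√h₀ = (0.00329/A) t_empty ⇒ t_empty = 2A√h₀/0.00329.
t_empty = 2·2.18·√3.22/0.00329 = 4.3600·1.7944/0.00329 = 2378.0 s.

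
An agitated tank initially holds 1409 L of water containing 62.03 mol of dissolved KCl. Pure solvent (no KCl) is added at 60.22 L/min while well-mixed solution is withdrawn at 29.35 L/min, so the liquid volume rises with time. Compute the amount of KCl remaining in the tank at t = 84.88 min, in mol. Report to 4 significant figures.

22.84 mol

Let m(t) be the amount of KCl. Volume: V(t) = V₀ + (Q_in − Q_out) t = 1409 + 30.8700 t; V(84.88) = 4029.25 L.
No KCl enters, so dm/dt = −Q_out · (m/V).
Separate: dm/m = −Q_out dt/V(t) ⇒ ln(m/m₀) = −(Q_out/(Q_in−Q_out)) ln(V/V₀).
m = m₀ (V₀/V)^(Q_out/(Q_in−Q_out)) = 62.03 × (1409/4029.25)^(0.950761) = 22.8432 mol.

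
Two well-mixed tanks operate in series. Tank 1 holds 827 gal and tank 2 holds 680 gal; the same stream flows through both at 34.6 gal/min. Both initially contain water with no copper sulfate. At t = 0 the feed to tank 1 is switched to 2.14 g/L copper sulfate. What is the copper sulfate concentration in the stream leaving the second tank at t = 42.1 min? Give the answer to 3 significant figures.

1.23 g/L

Time constants: τᵢ = Vᵢ/Q for each well-mixed tank.
τ₁ = 827/34.6 = 23.902 min; τ₂ = 680/34.6 = 19.653 min.
Solving the cascade with C₁(0)=C₂(0)=0 gives C₂(t) = C_in[1 − (τ₁ e^(−t/τ₁) − τ₂ e^(−t/τ₂))/(τ₁ − τ₂)].
At t = 42.1: e^(−t/τ₁) = 0.17181, e^(−t/τ₂) = 0.11740.
C₂ = 2.14·[1 − (23.902·0.17181 − 19.653·0.11740)/(4.2486)] = 2.14·0.57652 = 1.2338 g/L.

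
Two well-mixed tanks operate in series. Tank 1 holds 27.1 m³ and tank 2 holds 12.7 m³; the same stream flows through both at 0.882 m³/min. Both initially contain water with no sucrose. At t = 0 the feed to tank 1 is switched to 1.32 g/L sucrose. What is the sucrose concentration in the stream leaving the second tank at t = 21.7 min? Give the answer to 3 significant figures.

0.352 g/L

Species balance on tank i: dCᵢ/dt = (Cᵢ₋₁ − Cᵢ)/τᵢ with τᵢ = Vᵢ/Q.
τ₁ = 27.1/0.882 = 30.726 min; τ₂ = 12.7/0.882 = 14.399 min.
Solving the cascade with C₁(0)=C₂(0)=0 gives C₂(t) = C_in[1 − (τ₁ e^(−t/τ₁) − τ₂ e^(−t/τ₂))/(τ₁ − τ₂)].
At t = 21.7: e^(−t/τ₁) = 0.49349, e^(−t/τ₂) = 0.22156.
C₂ = 1.32·[1 − (30.726·0.49349 − 14.399·0.22156)/(16.327)] = 1.32·0.26669 = 0.35202 g/L.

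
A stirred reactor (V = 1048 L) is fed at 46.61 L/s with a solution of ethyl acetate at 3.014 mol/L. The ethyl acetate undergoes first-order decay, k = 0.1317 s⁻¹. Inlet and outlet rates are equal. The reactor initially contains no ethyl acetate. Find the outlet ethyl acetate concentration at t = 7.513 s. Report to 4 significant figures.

Species balance: V dC/dt = Q C_in − Q C − k V C.
This is linear with rate a = Q/V + k = 0.176175 s⁻¹.
C_ss = Q C_in/(Q + kV) = 0.760880 mol/L; C(t) = C_ss + (C₀ − C_ss) e^(−a t).
C(7.513) = 0.760880 + (-0.760880)·e^(−0.176175·7.513) = 0.760880 + (-0.760880)·0.266174 = 0.558354 mol/L.

0.5584 mol/L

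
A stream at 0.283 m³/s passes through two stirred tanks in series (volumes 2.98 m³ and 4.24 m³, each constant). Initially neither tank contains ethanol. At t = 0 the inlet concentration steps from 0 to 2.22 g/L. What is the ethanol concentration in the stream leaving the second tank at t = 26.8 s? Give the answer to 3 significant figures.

1.38 g/L

Species balance on tank i: dCᵢ/dt = (Cᵢ₋₁ − Cᵢ)/τᵢ with τᵢ = Vᵢ/Q.
τ₁ = 2.98/0.283 = 10.530 s; τ₂ = 4.24/0.283 = 14.982 s.
Solving the cascade with C₁(0)=C₂(0)=0 gives C₂(t) = C_in[1 − (τ₁ e^(−t/τ₁) − τ₂ e^(−t/τ₂))/(τ₁ − τ₂)].
At t = 26.8: e^(−t/τ₁) = 0.078465, e^(−t/τ₂) = 0.16717.
C₂ = 2.22·[1 − (10.530·0.078465 − 14.982·0.16717)/(-4.4523)] = 2.22·0.62305 = 1.3832 g/L.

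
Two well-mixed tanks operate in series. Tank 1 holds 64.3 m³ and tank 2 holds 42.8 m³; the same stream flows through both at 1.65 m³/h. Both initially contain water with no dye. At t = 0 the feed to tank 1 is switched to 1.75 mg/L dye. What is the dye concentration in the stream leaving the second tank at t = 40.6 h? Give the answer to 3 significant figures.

0.632 mg/L

Species balance on tank i: dCᵢ/dt = (Cᵢ₋₁ − Cᵢ)/τᵢ with τᵢ = Vᵢ/Q.
τ₁ = 64.3/1.65 = 38.970 h; τ₂ = 42.8/1.65 = 25.939 h.
Tank 1: C₁ = C_in(1 − e^(−t/τ₁)). Tank 2 (τ₁ ≠ τ₂): C₂ = C_in[1 − (τ₁ e^(−t/τ₁) − τ₂ e^(−t/τ₂))/(τ₁ − τ₂)].
At t = 40.6: e^(−t/τ₁) = 0.35281, e^(−t/τ₂) = 0.20905.
C₂ = 1.75·[1 − (38.970·0.35281 − 25.939·0.20905)/(13.030)] = 1.75·0.36102 = 0.63178 mg/L.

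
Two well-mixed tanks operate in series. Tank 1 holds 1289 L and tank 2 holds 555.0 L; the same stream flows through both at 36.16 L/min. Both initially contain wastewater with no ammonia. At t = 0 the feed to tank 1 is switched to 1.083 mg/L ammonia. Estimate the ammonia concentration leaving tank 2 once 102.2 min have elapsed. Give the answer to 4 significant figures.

0.9759 mg/L

Time constants: τᵢ = Vᵢ/Q for each well-mixed tank.
τ₁ = 1289/36.16 = 35.6471 min; τ₂ = 555.0/36.16 = 15.3485 min.
Solving the cascade with C₁(0)=C₂(0)=0 gives C₂(t) = C_in[1 − (τ₁ e^(−t/τ₁) − τ₂ e^(−t/τ₂))/(τ₁ − τ₂)].
At t = 102.2: e^(−t/τ₁) = 0.0568698, e^(−t/τ₂) = 0.00128287.
C₂ = 1.083·[1 − (35.6471·0.0568698 − 15.3485·0.00128287)/(20.2987)] = 1.083·0.901099 = 0.975891 mg/L.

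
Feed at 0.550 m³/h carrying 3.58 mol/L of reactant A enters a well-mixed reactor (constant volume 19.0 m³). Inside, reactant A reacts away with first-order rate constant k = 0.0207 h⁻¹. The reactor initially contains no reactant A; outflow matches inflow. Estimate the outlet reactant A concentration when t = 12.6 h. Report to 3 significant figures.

Accumulation = in − out − consumed: V dC/dt = Q C_in − Q C − k V C.
dC/dt = (Q/V) C_in − (Q/V + k) C; effective rate a = Q/V + k = 0.028947 + 0.0207 = 0.049647 h⁻¹.
C_ss = Q C_in/(Q + kV) = 2.0874 mol/L; C(t) = C_ss + (C₀ − C_ss) e^(−a t).
C(12.6) = 2.0874 + (-2.0874)·e^(−0.049647·12.6) = 2.0874 + (-2.0874)·0.53496 = 0.97070 mol/L.

0.971 mol/L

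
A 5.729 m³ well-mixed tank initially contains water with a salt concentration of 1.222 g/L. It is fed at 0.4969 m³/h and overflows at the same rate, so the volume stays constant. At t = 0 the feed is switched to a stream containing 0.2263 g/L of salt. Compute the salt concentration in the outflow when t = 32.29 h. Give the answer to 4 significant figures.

Unsteady species balance (constant V, well mixed): V dC/dt = Q(C_in − C).
Time constant τ = V/Q = 5.729/0.4969 = 11.5295 h.
Solution: C(t) = C_in + (C₀ − C_in) e^(−t/τ).
C(32.29) = 0.2263 + (1.222 − 0.2263)·e^(−32.29/11.5295) = 0.2263 + (0.995700)·0.0607708 = 0.286809 g/L.

0.2868 g/L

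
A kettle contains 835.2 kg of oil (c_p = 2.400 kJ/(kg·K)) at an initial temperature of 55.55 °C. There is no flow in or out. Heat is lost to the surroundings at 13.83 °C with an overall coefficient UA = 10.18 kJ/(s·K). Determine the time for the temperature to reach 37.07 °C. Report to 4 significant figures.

115.2 s

Heat balance on the well-mixed liquid: M c_p dT/dt = −UA(T − T_amb).
τ = M c_p/UA = 196.904 s; T_ss = T_amb = 13.8300 °C.
T(t) = T_ss + (T₀ − T_ss)e^(−t/τ); set T = 37.07:
t = −τ ln[(T − T_ss)/(T₀ − T_ss)] = −196.904 · ln(0.557047) = 115.209 s.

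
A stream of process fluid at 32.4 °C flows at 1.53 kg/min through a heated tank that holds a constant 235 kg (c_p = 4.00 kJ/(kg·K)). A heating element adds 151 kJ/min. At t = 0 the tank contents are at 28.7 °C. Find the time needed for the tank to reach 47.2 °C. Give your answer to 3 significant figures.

162 min

First-law balance (no shaft work): M c_p dT/dt = ṁ c_p (T_in − T) + 151.
τ = M/ṁ = 153.59 min; T_ss = T_in + Q̇/(ṁ c_p) = 57.073 °C.
T(t) = T_ss + (T₀ − T_ss) e^(−t/τ). Set T = 47.2:
e^(−t/τ) = (47.2 − 57.073)/(28.7 − 57.073) = 0.34798
t = −153.59 · ln(0.34798) = 162.14 min.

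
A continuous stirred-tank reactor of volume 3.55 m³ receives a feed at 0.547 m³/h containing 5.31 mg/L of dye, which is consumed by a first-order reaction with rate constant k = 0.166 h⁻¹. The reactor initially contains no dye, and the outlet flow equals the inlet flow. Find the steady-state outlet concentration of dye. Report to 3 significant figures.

Accumulation = in − out − consumed: V dC/dt = Q C_in − Q C − k V C.
Steady state (dC/dt = 0): C_ss = Q C_in/(Q + kV) = C_in/(1 + kV/Q).
C_ss = 0.547·5.31/(0.547 + 0.166·3.55) = 2.9046/1.1363 = 2.5562 mg/L.

2.56 mg/L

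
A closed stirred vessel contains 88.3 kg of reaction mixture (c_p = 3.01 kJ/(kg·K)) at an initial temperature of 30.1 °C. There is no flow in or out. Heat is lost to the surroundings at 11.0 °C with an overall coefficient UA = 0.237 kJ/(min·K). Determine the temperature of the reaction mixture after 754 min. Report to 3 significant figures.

20.8 °C

Energy balance: M c_p dT/dt = −UA(T − T_amb).
dT/dt = (T_ss − T)/τ with T_ss = T_amb = 11.000 °C, τ = M c_p/UA = 88.3·3.01/0.237 = 1121.4 min.
Solution: T(t) = T_ss + (T₀ − T_ss) e^(−t/τ).
T(754) = 11.000 + (19.100)·0.51051 = 20.751 °C.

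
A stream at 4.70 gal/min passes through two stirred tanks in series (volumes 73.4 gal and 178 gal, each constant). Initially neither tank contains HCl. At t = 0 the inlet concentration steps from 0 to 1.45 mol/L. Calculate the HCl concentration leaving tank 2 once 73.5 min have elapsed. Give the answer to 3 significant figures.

1.10 mol/L

Time constants: τᵢ = Vᵢ/Q for each well-mixed tank.
τ₁ = 73.4/4.70 = 15.617 min; τ₂ = 178/4.70 = 37.872 min.
Tank 1: C₁ = C_in(1 − e^(−t/τ₁)). Tank 2 (τ₁ ≠ τ₂): C₂ = C_in[1 − (τ₁ e^(−t/τ₁) − τ₂ e^(−t/τ₂))/(τ₁ − τ₂)].
At t = 73.5: e^(−t/τ₁) = 0.0090372, e^(−t/τ₂) = 0.14360.
C₂ = 1.45·[1 − (15.617·0.0090372 − 37.872·0.14360)/(-22.255)] = 1.45·0.76198 = 1.1049 mol/L.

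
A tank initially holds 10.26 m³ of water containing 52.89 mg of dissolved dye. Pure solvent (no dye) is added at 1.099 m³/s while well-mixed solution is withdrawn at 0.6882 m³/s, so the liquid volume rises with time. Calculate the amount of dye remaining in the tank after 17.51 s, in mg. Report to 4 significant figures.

Let m(t) be the amount of dye. Volume: V(t) = V₀ + (Q_in − Q_out) t = 10.26 + 0.410800 t; V(17.51) = 17.4531 m³.
No dye enters, so dm/dt = −Q_out · (m/V).
dm/m = −Q_out dt/(V₀ + 0.410800 t); integrating gives ln(m/m₀) = −(Q_out/(Q_in−Q_out)) ln(V/V₀).
m = m₀ (V₀/V)^(Q_out/(Q_in−Q_out)) = 52.89 × (10.26/17.4531)^(1.67527) = 21.7193 mg.

21.72 mg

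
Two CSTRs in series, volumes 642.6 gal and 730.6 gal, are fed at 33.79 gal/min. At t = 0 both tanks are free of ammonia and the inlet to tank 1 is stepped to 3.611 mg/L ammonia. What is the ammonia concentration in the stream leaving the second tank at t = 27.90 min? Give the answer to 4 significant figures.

1.442 mg/L

Time constants: τᵢ = Vᵢ/Q for each well-mixed tank.
τ₁ = 642.6/33.79 = 19.0175 min; τ₂ = 730.6/33.79 = 21.6218 min.
Solving the cascade with C₁(0)=C₂(0)=0 gives C₂(t) = C_in[1 − (τ₁ e^(−t/τ₁) − τ₂ e^(−t/τ₂))/(τ₁ − τ₂)].
At t = 27.90: e^(−t/τ₁) = 0.230600, e^(−t/τ₂) = 0.275170.
C₂ = 3.611·[1 − (19.0175·0.230600 − 21.6218·0.275170)/(-2.60432)] = 3.611·0.399362 = 1.44210 mg/L.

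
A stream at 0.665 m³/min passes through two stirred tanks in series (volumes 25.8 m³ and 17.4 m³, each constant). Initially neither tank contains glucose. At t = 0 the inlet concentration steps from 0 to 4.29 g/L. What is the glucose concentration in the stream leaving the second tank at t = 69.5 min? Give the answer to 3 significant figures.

Time constants: τᵢ = Vᵢ/Q for each well-mixed tank.
τ₁ = 25.8/0.665 = 38.797 min; τ₂ = 17.4/0.665 = 26.165 min.
Solving the cascade with C₁(0)=C₂(0)=0 gives C₂(t) = C_in[1 − (τ₁ e^(−t/τ₁) − τ₂ e^(−t/τ₂))/(τ₁ − τ₂)].
At t = 69.5: e^(−t/τ₁) = 0.16673, e^(−t/τ₂) = 0.070216.
C₂ = 4.29·[1 − (38.797·0.16673 − 26.165·0.070216)/(12.632)] = 4.29·0.63335 = 2.7171 g/L.

2.72 g/L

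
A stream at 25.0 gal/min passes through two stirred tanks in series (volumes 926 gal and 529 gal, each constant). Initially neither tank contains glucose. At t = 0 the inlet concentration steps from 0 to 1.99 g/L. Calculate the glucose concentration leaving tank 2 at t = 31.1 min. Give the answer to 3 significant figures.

Each tank obeys Vᵢ dCᵢ/dt = Q(Cᵢ₋₁ − Cᵢ), so τᵢ = Vᵢ/Q.
τ₁ = 926/25.0 = 37.040 min; τ₂ = 529/25.0 = 21.160 min.
Tank 1: C₁ = C_in(1 − e^(−t/τ₁)). Tank 2 (τ₁ ≠ τ₂): C₂ = C_in[1 − (τ₁ e^(−t/τ₁) − τ₂ e^(−t/τ₂))/(τ₁ − τ₂)].
At t = 31.1: e^(−t/τ₁) = 0.43187, e^(−t/τ₂) = 0.22998.
C₂ = 1.99·[1 − (37.040·0.43187 − 21.160·0.22998)/(15.880)] = 1.99·0.29912 = 0.59524 g/L.

0.595 g/L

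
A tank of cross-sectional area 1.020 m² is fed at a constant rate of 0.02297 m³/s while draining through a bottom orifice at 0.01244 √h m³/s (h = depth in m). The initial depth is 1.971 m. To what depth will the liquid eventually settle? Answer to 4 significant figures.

3.409 m

A dh/dt = Q_in − 0.01244 √h. Steady state requires inflow = outflow:
Q_in = 0.01244 √h_ss ⇒ √h_ss = 0.02297/0.01244 = 1.84646.
h_ss = 1.84646² = 3.40943 m. (Since h₀ = 1.971 m < h_ss, the level will rise toward this value.)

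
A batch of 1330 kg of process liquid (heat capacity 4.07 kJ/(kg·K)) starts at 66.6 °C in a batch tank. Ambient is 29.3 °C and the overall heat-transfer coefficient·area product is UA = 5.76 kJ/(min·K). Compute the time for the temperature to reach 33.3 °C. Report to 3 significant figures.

Lumped-capacitance energy balance: M c_p dT/dt = UA(T_amb − T).
τ = M c_p/UA = 939.77 min; T_ss = T_amb = 29.300 °C.
T(t) = T_ss + (T₀ − T_ss)e^(−t/τ); set T = 33.3:
t = −τ ln[(T − T_ss)/(T₀ − T_ss)] = −939.77 · ln(0.10724) = 2098.2 min.

2100 min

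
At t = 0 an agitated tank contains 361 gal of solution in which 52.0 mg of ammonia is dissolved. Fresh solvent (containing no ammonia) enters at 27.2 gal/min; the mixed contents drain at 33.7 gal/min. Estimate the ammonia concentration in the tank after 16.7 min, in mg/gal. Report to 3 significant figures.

Total volume: dV/dt = Q_in − Q_out = -6.5000 gal/min, so V(t) = 361 − 6.5000 t and V(16.7) = 252.45 gal.
Species balance (pure solvent in): dm/dt = −Q_out · m/V(t).
dm/m = −Q_out dt/(V₀ − 6.5000 t); integrating gives ln(m/m₀) = −(Q_out/(Q_in−Q_out)) ln(V/V₀).
m = m₀ (V₀/V)^(Q_out/(Q_in−Q_out)) = 52.0 × (361/252.45)^(-5.1846) = 8.1408 mg.
C = m/V = 8.1408/252.45 = 0.032247 mg/gal.

0.0322 mg/gal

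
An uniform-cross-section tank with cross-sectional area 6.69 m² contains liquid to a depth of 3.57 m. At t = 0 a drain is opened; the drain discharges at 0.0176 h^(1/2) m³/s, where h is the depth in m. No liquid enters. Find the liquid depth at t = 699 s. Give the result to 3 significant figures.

0.941 m

With no inflow, A dh/dt = −0.0176 √h.
∫ h^(−1/2) dh = −(0.0176/A) ∫ dt, giving 2√h = 2√h₀ − (0.0176/A) t.
√h = √3.57 − 0.0176·699/(2·6.69) = 1.8894 − 0.91946 = 0.96998.
h = 0.96998² = 0.94087 m.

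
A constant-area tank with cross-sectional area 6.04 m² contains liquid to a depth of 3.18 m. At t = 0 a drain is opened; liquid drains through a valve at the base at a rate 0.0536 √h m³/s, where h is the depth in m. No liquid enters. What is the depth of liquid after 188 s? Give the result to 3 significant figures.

0.901 m

With no inflow, A dh/dt = −0.0536 √h.
∫ h^(−1/2) dh = −(0.0536/A) ∫ dt, giving 2√h = 2√h₀ − (0.0536/A) t.
√h = √3.18 − 0.0536·188/(2·6.04) = 1.7833 − 0.83417 = 0.94908.
h = 0.94908² = 0.90076 m.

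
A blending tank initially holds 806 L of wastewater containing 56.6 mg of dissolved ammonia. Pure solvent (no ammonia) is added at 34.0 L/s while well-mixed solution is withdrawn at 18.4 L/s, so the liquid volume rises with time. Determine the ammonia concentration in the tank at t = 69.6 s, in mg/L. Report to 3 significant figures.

Total volume: dV/dt = Q_in − Q_out = 15.600 L/s, so V(t) = 806 + 15.600 t and V(69.6) = 1891.8 L.
No ammonia enters, so dm/dt = −Q_out · (m/V).
Separate: dm/m = −Q_out dt/V(t) ⇒ ln(m/m₀) = −(Q_out/(Q_in−Q_out)) ln(V/V₀).
m = m₀ (V₀/V)^(Q_out/(Q_in−Q_out)) = 56.6 × (806/1891.8)^(1.1795) = 20.691 mg.
C = m/V = 20.691/1891.8 = 0.010937 mg/L.

0.0109 mg/L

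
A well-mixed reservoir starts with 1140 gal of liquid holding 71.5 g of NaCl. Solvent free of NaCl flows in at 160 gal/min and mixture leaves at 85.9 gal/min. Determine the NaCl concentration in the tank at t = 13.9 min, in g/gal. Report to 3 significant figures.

Let m(t) be the amount of NaCl. Volume: V(t) = V₀ + (Q_in − Q_out) t = 1140 + 74.100 t; V(13.9) = 2170.0 gal.
No NaCl enters, so dm/dt = −Q_out · (m/V).
Separate: dm/m = −Q_out dt/V(t) ⇒ ln(m/m₀) = −(Q_out/(Q_in−Q_out)) ln(V/V₀).
m = m₀ (V₀/V)^(Q_out/(Q_in−Q_out)) = 71.5 × (1140/2170.0)^(1.1592) = 33.903 g.
C = m/V = 33.903/2170.0 = 0.015623 g/gal.

0.0156 g/gal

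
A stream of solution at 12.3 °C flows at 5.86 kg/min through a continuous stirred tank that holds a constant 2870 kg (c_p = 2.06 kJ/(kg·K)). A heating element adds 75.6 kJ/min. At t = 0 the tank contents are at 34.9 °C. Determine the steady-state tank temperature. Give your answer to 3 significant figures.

M c_p dT/dt = ṁ c_p (T_in − T) + Q̇.
At steady state dT/dt = 0 ⇒ T_ss = T_in + Q̇/(ṁ c_p) = 12.3 + 75.6/(5.86·2.06) = 18.563 °C.

18.6 °C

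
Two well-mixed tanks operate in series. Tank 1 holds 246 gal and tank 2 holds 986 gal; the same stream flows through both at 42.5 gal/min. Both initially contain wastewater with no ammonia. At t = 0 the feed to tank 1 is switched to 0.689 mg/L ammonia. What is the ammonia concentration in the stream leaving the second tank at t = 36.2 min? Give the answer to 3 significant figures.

Each tank obeys Vᵢ dCᵢ/dt = Q(Cᵢ₋₁ − Cᵢ), so τᵢ = Vᵢ/Q.
τ₁ = 246/42.5 = 5.7882 min; τ₂ = 986/42.5 = 23.200 min.
Tank 1: C₁ = C_in(1 − e^(−t/τ₁)). Tank 2 (τ₁ ≠ τ₂): C₂ = C_in[1 − (τ₁ e^(−t/τ₁) − τ₂ e^(−t/τ₂))/(τ₁ − τ₂)].
At t = 36.2: e^(−t/τ₁) = 0.0019226, e^(−t/τ₂) = 0.21006.
C₂ = 0.689·[1 − (5.7882·0.0019226 − 23.200·0.21006)/(-17.412)] = 0.689·0.72074 = 0.49659 mg/L.

0.497 mg/L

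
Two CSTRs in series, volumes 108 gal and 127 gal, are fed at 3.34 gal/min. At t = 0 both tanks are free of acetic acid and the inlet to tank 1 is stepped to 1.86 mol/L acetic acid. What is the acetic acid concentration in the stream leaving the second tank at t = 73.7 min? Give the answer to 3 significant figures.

1.15 mol/L

Time constants: τᵢ = Vᵢ/Q for each well-mixed tank.
τ₁ = 108/3.34 = 32.335 min; τ₂ = 127/3.34 = 38.024 min.
Tank 1: C₁ = C_in(1 − e^(−t/τ₁)). Tank 2 (τ₁ ≠ τ₂): C₂ = C_in[1 − (τ₁ e^(−t/τ₁) − τ₂ e^(−t/τ₂))/(τ₁ − τ₂)].
At t = 73.7: e^(−t/τ₁) = 0.10236, e^(−t/τ₂) = 0.14396.
C₂ = 1.86·[1 − (32.335·0.10236 − 38.024·0.14396)/(-5.6886)] = 1.86·0.61962 = 1.1525 mol/L.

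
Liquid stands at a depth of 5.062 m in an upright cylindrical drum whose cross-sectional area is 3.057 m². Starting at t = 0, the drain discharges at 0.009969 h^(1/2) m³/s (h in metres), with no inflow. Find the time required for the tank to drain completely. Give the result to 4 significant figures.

1380 s

A dh/dt = −Q_out = −0.009969 √h.
This is separable: 2 d(√h)/dt = −0.009969/A, so √h = √h₀ − (0.009969/(2A)) t.
Tank is empty when √h = 0: t_empty = 2A√h₀/0.009969.
t_empty = 2·3.057·√5.062/0.009969 = 6.11400·2.24989/0.009969 = 1379.86 s.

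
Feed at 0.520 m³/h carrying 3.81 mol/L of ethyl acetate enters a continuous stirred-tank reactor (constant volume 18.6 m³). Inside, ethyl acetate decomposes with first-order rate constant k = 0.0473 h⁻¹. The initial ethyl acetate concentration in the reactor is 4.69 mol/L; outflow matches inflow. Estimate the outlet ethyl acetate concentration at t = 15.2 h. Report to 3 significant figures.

Accumulation = in − out − consumed: V dC/dt = Q C_in − Q C − k V C.
dC/dt = (Q/V) C_in − (Q/V + k) C; effective rate a = Q/V + k = 0.027957 + 0.0473 = 0.075257 h⁻¹.
C_ss = Q C_in/(Q + kV) = 1.4154 mol/L; C(t) = C_ss + (C₀ − C_ss) e^(−a t).
C(15.2) = 1.4154 + (3.2746)·e^(−0.075257·15.2) = 1.4154 + (3.2746)·0.31857 = 2.4586 mol/L.

2.46 mol/L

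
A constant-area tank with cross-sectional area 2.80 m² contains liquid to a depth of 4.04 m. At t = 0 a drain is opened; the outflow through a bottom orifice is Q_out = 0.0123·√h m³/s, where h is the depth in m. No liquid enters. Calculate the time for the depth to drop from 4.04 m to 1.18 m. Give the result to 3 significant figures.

421 s

Unsteady balance on liquid volume: A dh/dt = −0.0123 √h.
Separate and integrate: 2(√h − √h₀) = −(0.0123/A) t.
t = 2A(√h₀ − √h)/0.0123 = 2·2.80·(√4.04 − √1.18)/0.0123
  = 5.6000 × (2.0100 − 1.0863) / 0.0123 = 420.55 s.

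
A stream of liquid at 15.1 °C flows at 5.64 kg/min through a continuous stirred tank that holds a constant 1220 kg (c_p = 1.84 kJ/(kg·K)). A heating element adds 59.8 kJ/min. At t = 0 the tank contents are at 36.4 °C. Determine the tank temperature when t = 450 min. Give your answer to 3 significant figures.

M c_p dT/dt = ṁ c_p (T_in − T) + Q̇.
τ = M/ṁ = 216.31 min; T_ss = T_in + Q̇/(ṁ c_p) = 15.1 + 59.8/(5.64·1.84) = 20.862 °C.
Solution: T(t) = T_ss + (T₀ − T_ss) e^(−t/τ).
T(450) = 20.862 + (15.538)·e^(−450/216.31) = 20.862 + (15.538)·0.12489 = 22.803 °C.

22.8 °C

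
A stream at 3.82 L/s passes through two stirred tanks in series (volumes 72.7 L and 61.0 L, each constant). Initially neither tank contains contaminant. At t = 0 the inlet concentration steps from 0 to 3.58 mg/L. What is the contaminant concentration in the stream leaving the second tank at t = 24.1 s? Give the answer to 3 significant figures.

Time constants: τᵢ = Vᵢ/Q for each well-mixed tank.
τ₁ = 72.7/3.82 = 19.031 s; τ₂ = 61.0/3.82 = 15.969 s.
Tank 1: C₁ = C_in(1 − e^(−t/τ₁)). Tank 2 (τ₁ ≠ τ₂): C₂ = C_in[1 − (τ₁ e^(−t/τ₁) − τ₂ e^(−t/τ₂))/(τ₁ − τ₂)].
At t = 24.1: e^(−t/τ₁) = 0.28186, e^(−t/τ₂) = 0.22108.
C₂ = 3.58·[1 − (19.031·0.28186 − 15.969·0.22108)/(3.0628)] = 3.58·0.40124 = 1.4364 mg/L.

1.44 mg/L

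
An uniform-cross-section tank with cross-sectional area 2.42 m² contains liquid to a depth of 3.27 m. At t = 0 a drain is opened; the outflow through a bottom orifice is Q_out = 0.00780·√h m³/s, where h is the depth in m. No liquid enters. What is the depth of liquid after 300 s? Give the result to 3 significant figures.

With no inflow, A dh/dt = −0.00780 √h.
Separate and integrate: 2(√h − √h₀) = −(0.00780/A) t.
√h = √3.27 − 0.00780·300/(2·2.42) = 1.8083 − 0.48347 = 1.3248.
h = 1.3248² = 1.7552 m.

1.76 m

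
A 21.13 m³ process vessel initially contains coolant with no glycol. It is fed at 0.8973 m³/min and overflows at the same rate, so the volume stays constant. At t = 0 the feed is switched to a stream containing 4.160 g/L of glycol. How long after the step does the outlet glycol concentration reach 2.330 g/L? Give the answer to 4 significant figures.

19.34 min

Species balance: V dC/dt = Q(C_in − C) ⇒ τ = V/Q = 23.5484 min.
C(t) = C_in + (C₀ − C_in) e^(−t/τ). Set C = 2.330 and solve for t:
e^(−t/τ) = (C − C_in)/(C₀ − C_in) = (2.330 − 4.160)/(0 − 4.160) = 0.439904
t = −τ ln(…) = 23.5484 × 0.821199 = 19.3379 min.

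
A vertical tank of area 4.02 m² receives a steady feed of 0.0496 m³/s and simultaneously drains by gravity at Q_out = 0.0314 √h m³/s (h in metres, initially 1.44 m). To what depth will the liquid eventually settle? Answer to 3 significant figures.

2.50 m

Mass balance (ρ constant): A dh/dt = Q_in − 0.0314 √h. At steady state dh/dt = 0:
Q_in = 0.0314 √h_ss ⇒ √h_ss = 0.0496/0.0314 = 1.5796.
h_ss = 1.5796² = 2.4952 m. (Since h₀ = 1.44 m < h_ss, the level will rise toward this value.)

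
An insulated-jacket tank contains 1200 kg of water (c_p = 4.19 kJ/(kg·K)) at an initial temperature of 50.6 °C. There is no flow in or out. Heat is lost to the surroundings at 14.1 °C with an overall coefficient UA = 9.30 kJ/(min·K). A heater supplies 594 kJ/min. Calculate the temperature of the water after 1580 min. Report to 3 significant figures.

Energy balance: M c_p dT/dt = −UA(T − T_amb) + Q̇.
dT/dt = (T_ss − T)/τ with T_ss = T_amb + Q̇/UA = 14.1 + 594/9.30 = 77.971 °C, τ = M c_p/UA = 1200·4.19/9.30 = 540.65 min.
Solution: T(t) = T_ss + (T₀ − T_ss) e^(−t/τ).
T(1580) = 77.971 + (-27.371)·0.053803 = 76.498 °C.

76.5 °C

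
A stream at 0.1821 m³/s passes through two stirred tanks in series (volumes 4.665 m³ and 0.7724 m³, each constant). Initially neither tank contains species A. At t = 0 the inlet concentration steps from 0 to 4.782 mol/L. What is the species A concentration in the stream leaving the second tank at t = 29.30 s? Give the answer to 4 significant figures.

2.957 mol/L

Each tank obeys Vᵢ dCᵢ/dt = Q(Cᵢ₋₁ − Cᵢ), so τᵢ = Vᵢ/Q.
τ₁ = 4.665/0.1821 = 25.6178 s; τ₂ = 0.7724/0.1821 = 4.24163 s.
Tank 1: C₁ = C_in(1 − e^(−t/τ₁)). Tank 2 (τ₁ ≠ τ₂): C₂ = C_in[1 − (τ₁ e^(−t/τ₁) − τ₂ e^(−t/τ₂))/(τ₁ − τ₂)].
At t = 29.30: e^(−t/τ₁) = 0.318626, e^(−t/τ₂) = 0.00100003.
C₂ = 4.782·[1 − (25.6178·0.318626 − 4.24163·0.00100003)/(21.3762)] = 4.782·0.618348 = 2.95694 mol/L.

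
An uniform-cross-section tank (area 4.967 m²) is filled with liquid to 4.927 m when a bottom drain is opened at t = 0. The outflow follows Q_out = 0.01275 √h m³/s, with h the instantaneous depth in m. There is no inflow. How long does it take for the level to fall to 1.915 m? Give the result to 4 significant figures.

With no inflow, A dh/dt = −0.01275 √h.
∫ h^(−1/2) dh = −(0.01275/A) ∫ dt, giving 2√h = 2√h₀ − (0.01275/A) t.
t = 2A(√h₀ − √h)/0.01275 = 2·4.967·(√4.927 − √1.915)/0.01275
  = 9.93400 × (2.21968 − 1.38384) / 0.01275 = 651.241 s.

651.2 s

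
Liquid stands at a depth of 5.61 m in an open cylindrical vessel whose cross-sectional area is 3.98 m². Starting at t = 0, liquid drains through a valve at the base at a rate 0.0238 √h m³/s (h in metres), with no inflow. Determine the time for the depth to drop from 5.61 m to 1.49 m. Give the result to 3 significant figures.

384 s

With no inflow, A dh/dt = −0.0238 √h.
Separate and integrate: 2(√h − √h₀) = −(0.0238/A) t.
t = 2A(√h₀ − √h)/0.0238 = 2·3.98·(√5.61 − √1.49)/0.0238
  = 7.9600 × (2.3685 − 1.2207) / 0.0238 = 383.92 s.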